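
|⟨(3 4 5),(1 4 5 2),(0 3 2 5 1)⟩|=720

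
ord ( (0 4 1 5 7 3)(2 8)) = 6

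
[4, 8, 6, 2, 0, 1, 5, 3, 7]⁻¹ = [4, 5, 3, 7, 0, 6, 2, 8, 1]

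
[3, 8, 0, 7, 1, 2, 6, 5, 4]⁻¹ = [2, 4, 5, 0, 8, 7, 6, 3, 1]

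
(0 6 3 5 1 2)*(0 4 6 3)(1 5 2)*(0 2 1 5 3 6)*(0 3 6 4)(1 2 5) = (0 4 3 2)(5 6)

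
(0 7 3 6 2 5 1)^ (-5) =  (0 3 2 1 7 6 5)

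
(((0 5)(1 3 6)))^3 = (0 5)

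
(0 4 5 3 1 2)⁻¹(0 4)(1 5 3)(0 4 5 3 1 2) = (1 2 3)(4 5)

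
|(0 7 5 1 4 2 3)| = 7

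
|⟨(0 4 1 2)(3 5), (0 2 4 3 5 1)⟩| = 720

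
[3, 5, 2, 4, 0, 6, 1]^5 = [4, 6, 2, 0, 3, 1, 5]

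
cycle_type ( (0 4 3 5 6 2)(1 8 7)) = 3.6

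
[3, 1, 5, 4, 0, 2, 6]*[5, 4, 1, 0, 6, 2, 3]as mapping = [0→0, 1→4, 2→2, 3→6, 4→5, 5→1, 6→3]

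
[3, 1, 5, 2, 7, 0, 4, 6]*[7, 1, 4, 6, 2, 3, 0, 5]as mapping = [0→6, 1→1, 2→3, 3→4, 4→5, 5→7, 6→2, 7→0]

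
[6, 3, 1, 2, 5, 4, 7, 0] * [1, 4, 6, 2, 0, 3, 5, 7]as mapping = [0→5, 1→2, 2→4, 3→6, 4→3, 5→0, 6→7, 7→1]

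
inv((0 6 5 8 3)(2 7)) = (0 3 8 5 6)(2 7)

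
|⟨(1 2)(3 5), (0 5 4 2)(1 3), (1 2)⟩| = 720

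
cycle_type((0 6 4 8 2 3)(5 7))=2.6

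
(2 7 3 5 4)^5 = ()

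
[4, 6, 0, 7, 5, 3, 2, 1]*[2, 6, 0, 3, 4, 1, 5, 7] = [4, 5, 2, 7, 1, 3, 0, 6]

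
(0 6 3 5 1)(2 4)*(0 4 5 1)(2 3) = (0 6 2 5)(1 4 3)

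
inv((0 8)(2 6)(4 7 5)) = (0 8)(2 6)(4 5 7)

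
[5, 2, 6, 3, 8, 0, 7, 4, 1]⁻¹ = [5, 8, 1, 3, 7, 0, 2, 6, 4]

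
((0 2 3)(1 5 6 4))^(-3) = (1 5 6 4)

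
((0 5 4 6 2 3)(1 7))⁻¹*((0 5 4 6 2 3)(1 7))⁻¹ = (0 2 4)(3 6 5)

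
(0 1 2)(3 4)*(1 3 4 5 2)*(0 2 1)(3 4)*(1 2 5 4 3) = (0 3 4 1)(2 5)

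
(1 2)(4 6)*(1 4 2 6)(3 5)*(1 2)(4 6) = (1 4 2 6)(3 5)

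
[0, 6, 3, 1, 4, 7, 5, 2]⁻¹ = [0, 3, 7, 2, 4, 6, 1, 5]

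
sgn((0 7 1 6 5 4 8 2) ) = -1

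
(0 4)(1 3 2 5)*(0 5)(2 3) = (0 4 5 1 2)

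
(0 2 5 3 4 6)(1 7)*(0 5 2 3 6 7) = (0 3 4 7 1)(5 6)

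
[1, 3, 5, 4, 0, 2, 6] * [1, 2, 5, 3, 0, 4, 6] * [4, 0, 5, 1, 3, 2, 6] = [5, 1, 3, 4, 0, 2, 6]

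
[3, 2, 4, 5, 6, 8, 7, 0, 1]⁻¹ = [7, 8, 1, 0, 2, 3, 4, 6, 5]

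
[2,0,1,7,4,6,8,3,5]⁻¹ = [1,2,0,7,4,8,5,3,6]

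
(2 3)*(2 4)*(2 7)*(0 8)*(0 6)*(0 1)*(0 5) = (0 8 6 1 5)(2 3 4 7)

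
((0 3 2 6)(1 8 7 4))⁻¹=(0 6 2 3)(1 4 7 8)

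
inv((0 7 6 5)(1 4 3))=(0 5 6 7)(1 3 4)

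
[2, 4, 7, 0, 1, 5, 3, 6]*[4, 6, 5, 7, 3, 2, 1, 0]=[5, 3, 0, 4, 6, 2, 7, 1]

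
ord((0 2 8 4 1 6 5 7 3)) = 9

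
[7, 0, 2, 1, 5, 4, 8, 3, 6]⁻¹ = [1, 3, 2, 7, 5, 4, 8, 0, 6]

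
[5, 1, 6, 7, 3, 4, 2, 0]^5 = [0, 1, 6, 3, 4, 5, 2, 7]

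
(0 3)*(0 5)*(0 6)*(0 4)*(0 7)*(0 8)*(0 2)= (0 3 5 6 4 7 8 2)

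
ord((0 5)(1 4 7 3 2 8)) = 6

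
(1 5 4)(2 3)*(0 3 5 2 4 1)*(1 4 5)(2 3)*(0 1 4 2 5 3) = (0 5 2 4 1)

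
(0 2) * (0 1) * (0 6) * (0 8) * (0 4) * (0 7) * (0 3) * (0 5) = (0 2 1 6 8 4 7 3 5)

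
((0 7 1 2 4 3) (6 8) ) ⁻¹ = (0 3 4 2 1 7) (6 8) 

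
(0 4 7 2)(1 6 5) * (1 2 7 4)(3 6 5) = (0 1 5 2)(3 6)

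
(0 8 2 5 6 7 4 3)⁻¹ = (0 3 4 7 6 5 2 8)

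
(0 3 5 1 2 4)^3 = (0 1)(2 3)(4 5)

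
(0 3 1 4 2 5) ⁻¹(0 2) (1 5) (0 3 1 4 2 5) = (0 4) (3 5) 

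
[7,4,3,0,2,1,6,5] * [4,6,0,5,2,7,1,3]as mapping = [0→3,1→2,2→5,3→4,4→0,5→6,6→1,7→7]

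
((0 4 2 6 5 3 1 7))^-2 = (0 1 5 2)(3 6 4 7)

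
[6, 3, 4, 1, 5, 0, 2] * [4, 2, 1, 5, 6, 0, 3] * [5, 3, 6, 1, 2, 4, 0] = [1, 4, 0, 6, 5, 2, 3]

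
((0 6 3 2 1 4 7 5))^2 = (0 3 1 7)(2 4 5 6)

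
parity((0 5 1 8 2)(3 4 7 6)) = odd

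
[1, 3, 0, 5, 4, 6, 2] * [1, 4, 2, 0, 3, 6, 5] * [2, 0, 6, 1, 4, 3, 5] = [4, 2, 0, 5, 1, 3, 6]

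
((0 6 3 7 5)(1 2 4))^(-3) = (0 3 5 6 7)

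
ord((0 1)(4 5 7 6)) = 4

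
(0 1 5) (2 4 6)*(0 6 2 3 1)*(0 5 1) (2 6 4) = (0 5 4 6 3) 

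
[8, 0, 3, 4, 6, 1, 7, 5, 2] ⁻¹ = [1, 5, 8, 2, 3, 7, 4, 6, 0] 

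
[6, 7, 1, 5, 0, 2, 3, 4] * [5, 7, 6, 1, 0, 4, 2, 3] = [2, 3, 7, 4, 5, 6, 1, 0]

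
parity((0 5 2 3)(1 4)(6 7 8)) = even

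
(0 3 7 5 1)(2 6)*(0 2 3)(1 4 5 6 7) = (1 2 7 6 3)(4 5)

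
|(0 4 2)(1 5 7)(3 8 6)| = 3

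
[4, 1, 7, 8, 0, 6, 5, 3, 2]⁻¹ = [4, 1, 8, 7, 0, 6, 5, 2, 3]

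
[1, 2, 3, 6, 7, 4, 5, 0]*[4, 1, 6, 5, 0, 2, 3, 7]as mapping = [0→1, 1→6, 2→5, 3→3, 4→7, 5→0, 6→2, 7→4]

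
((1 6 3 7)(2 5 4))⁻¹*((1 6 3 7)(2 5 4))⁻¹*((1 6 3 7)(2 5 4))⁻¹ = (1 6 3 7)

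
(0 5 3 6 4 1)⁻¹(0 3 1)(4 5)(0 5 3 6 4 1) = (0 5 6)(1 3)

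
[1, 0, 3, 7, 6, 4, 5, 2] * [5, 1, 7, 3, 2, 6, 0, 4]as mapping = [0→1, 1→5, 2→3, 3→4, 4→0, 5→2, 6→6, 7→7]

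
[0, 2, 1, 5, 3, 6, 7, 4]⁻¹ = [0, 2, 1, 4, 7, 3, 5, 6]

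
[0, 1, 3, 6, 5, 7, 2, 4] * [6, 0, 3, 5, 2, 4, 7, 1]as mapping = [0→6, 1→0, 2→5, 3→7, 4→4, 5→1, 6→3, 7→2]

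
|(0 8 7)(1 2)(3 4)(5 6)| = 6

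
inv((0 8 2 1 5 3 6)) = (0 6 3 5 1 2 8)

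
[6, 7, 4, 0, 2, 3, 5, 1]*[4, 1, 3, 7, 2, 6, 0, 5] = [0, 5, 2, 4, 3, 7, 6, 1]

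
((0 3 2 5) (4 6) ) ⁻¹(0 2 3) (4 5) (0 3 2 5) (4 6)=(0 6) (2 3 5) 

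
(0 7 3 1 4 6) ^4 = (0 4 3) (1 7 6) 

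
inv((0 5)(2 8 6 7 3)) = (0 5)(2 3 7 6 8)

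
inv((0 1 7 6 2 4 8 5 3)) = (0 3 5 8 4 2 6 7 1)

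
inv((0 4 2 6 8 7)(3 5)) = (0 7 8 6 2 4)(3 5)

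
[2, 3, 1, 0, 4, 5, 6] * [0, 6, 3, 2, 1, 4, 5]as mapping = [0→3, 1→2, 2→6, 3→0, 4→1, 5→4, 6→5]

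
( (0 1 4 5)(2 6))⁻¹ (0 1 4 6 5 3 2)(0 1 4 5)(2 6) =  (0 3 6 1 4 5 2)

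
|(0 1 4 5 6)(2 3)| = 10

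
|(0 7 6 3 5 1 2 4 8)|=9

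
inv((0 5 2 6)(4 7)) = (0 6 2 5)(4 7)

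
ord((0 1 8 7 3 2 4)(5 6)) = 14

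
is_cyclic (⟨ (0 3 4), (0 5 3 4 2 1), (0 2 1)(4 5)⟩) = no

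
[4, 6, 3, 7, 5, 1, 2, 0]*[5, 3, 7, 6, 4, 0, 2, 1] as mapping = [0→4, 1→2, 2→6, 3→1, 4→0, 5→3, 6→7, 7→5] 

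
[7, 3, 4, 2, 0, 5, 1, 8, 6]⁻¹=[4, 6, 3, 1, 2, 5, 8, 0, 7]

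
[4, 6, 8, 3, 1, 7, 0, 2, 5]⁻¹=[6, 4, 7, 3, 0, 8, 1, 5, 2]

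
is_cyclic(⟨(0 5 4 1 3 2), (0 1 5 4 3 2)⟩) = no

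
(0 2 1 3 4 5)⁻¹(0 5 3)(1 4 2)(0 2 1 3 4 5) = (0 4 2)(1 3 5)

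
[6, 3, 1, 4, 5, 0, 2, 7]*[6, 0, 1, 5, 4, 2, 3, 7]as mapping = [0→3, 1→5, 2→0, 3→4, 4→2, 5→6, 6→1, 7→7]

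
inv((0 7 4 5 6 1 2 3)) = (0 3 2 1 6 5 4 7)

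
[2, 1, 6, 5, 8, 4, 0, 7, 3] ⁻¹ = [6, 1, 0, 8, 5, 3, 2, 7, 4] 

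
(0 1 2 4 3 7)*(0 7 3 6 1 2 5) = (0 2 4 6 1 5)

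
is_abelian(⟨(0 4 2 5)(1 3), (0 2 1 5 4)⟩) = no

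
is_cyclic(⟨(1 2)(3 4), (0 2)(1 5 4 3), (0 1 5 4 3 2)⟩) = no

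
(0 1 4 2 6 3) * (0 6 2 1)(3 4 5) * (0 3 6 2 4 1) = (0 3 2 4)(1 5 6)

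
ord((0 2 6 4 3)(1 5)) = 10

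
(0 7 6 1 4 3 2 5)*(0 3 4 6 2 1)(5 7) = (0 5 3 1 6)(2 7)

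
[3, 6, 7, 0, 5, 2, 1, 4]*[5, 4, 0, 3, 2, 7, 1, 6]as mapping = [0→3, 1→1, 2→6, 3→5, 4→7, 5→0, 6→4, 7→2]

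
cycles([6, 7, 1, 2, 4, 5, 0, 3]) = (0 6)(1 7 3 2)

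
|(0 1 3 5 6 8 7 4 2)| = 9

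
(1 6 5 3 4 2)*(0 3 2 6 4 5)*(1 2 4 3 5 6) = (0 5 4 1 3 6)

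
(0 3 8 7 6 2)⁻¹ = (0 2 6 7 8 3)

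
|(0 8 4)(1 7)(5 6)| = 6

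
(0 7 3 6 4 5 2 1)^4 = (0 4)(1 6)(2 3)(5 7)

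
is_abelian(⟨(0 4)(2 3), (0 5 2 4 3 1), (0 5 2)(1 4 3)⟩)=no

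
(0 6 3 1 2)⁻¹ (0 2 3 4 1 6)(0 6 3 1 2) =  (0 1 4 2 3 6)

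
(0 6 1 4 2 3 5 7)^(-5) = (0 4 5 6 2 7 1 3)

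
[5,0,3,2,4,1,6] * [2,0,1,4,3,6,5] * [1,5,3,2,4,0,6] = [6,3,4,5,2,1,0] 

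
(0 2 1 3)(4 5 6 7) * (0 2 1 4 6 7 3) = (0 1)(2 4 5 7 6 3)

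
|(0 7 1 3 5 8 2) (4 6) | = 14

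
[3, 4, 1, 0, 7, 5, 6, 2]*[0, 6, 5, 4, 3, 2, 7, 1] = [4, 3, 6, 0, 1, 2, 7, 5]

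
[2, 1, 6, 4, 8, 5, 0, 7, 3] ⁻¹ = [6, 1, 0, 8, 3, 5, 2, 7, 4] 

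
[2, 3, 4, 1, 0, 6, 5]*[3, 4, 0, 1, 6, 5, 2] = [0, 1, 6, 4, 3, 2, 5]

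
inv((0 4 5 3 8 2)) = (0 2 8 3 5 4)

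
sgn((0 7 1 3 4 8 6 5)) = -1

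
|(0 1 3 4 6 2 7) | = 7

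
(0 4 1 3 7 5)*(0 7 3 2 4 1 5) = (0 1 2 4 5 7)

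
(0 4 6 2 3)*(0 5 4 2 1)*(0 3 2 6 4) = (0 6 1 3 5) 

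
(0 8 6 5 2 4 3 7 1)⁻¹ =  (0 1 7 3 4 2 5 6 8)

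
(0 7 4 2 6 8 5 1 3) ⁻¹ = (0 3 1 5 8 6 2 4 7) 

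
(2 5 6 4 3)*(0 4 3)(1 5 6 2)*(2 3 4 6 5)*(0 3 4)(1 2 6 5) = (0 5 4 3 2 1 6)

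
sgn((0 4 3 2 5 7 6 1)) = -1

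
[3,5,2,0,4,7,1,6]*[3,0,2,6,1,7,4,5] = [6,7,2,3,1,5,0,4]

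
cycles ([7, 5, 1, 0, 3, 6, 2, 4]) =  (0 7 4 3)(1 5 6 2)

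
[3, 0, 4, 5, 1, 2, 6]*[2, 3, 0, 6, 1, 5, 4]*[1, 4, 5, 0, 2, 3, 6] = [6, 5, 4, 3, 0, 1, 2]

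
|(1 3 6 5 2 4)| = 6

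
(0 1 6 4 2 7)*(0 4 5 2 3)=(0 1 6 5 2 7 4 3)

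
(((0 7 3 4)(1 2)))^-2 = (0 3)(4 7)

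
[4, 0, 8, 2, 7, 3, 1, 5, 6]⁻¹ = [1, 6, 3, 5, 0, 7, 8, 4, 2]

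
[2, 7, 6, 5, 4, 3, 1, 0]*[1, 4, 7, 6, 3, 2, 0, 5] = [7, 5, 0, 2, 3, 6, 4, 1]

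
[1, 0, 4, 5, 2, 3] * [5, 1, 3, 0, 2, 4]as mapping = [0→1, 1→5, 2→2, 3→4, 4→3, 5→0]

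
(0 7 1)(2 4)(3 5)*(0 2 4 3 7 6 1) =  (0 6 1 2 3 5 7)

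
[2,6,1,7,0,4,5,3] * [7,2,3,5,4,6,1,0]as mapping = [0→3,1→1,2→2,3→0,4→7,5→4,6→6,7→5]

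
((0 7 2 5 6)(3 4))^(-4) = (0 7 2 5 6)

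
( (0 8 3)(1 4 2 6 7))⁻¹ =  (0 3 8)(1 7 6 2 4)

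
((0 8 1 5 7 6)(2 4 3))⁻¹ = (0 6 7 5 1 8)(2 3 4)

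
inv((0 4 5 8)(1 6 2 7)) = (0 8 5 4)(1 7 2 6)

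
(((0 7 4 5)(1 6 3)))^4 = (1 6 3)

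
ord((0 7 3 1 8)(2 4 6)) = 15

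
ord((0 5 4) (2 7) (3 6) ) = 6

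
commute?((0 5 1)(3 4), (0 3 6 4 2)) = no:(0 5 1)(3 4)*(0 3 6 4 2) = (0 5 1 3 2)(4 6), (0 3 6 4 2)*(0 5 1)(3 4) = (0 4 2 5 1)(3 6)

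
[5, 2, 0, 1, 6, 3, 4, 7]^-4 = [5, 2, 0, 1, 4, 3, 6, 7]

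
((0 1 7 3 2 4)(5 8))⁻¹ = (0 4 2 3 7 1)(5 8)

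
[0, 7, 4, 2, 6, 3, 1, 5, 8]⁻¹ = [0, 6, 3, 5, 2, 7, 4, 1, 8]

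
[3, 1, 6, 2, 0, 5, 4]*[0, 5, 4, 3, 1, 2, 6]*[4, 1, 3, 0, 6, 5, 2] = [0, 5, 2, 6, 4, 3, 1]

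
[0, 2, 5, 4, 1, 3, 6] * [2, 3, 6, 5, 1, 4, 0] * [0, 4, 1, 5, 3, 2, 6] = [1, 6, 3, 4, 5, 2, 0]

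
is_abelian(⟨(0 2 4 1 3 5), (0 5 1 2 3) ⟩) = no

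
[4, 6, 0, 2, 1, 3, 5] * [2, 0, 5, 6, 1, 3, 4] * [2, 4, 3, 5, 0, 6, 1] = [4, 0, 3, 6, 2, 1, 5]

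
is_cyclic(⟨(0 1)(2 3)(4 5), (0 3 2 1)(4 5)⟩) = no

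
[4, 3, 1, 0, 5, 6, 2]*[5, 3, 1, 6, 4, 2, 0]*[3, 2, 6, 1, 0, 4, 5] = [0, 5, 1, 4, 6, 3, 2]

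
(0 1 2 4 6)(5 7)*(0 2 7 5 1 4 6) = (0 4)(1 7)(2 6)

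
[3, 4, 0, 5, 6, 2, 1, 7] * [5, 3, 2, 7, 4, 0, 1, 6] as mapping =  [0→7, 1→4, 2→5, 3→0, 4→1, 5→2, 6→3, 7→6] 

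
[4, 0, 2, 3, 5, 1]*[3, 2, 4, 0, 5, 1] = [5, 3, 4, 0, 1, 2]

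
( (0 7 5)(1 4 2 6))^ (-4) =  (0 5 7)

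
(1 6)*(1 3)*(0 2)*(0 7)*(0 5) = (0 2 7 5)(1 6 3)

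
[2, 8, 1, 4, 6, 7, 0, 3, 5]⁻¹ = [6, 2, 0, 7, 3, 8, 4, 5, 1]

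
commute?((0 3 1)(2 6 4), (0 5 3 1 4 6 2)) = no:(0 3 1)(2 6 4)*(0 5 3 1 4 6 2) = (0 1 5 3 4), (0 5 3 1 4 6 2)*(0 3 1)(2 6 4) = (0 5 1 2 3)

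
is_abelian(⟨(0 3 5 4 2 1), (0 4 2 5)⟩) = no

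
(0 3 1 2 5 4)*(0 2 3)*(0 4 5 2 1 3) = (0 4 1)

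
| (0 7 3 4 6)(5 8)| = 10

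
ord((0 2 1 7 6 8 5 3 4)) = 9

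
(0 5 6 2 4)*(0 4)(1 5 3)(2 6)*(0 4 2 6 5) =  (0 3 1)(2 4)(5 6)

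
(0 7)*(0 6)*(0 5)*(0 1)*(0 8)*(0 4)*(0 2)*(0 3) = (0 7 6 5 1 8 4 2 3) 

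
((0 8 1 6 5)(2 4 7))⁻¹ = (0 5 6 1 8)(2 7 4)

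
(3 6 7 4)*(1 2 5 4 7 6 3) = (1 2 5 4)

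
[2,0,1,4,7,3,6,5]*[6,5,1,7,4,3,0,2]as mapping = [0→1,1→6,2→5,3→4,4→2,5→7,6→0,7→3]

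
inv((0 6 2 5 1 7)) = (0 7 1 5 2 6)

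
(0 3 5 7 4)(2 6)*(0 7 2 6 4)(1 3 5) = (0 5 2 4 7)(1 3)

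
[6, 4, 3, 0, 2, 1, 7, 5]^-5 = [5, 3, 6, 7, 0, 2, 1, 4]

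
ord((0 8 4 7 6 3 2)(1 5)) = 14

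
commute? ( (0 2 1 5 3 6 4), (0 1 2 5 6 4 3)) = no: (0 2 1 5 3 6 4)*(0 1 2 5 6 4 3) = (0 5)(1 6 3 4), (0 1 2 5 6 4 3)*(0 2 1 5 3 6 4) = (0 5 4 6)(2 3)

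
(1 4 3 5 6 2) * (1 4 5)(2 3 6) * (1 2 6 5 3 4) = (1 3 2)(4 5 6)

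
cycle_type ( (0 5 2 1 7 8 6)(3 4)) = 2.7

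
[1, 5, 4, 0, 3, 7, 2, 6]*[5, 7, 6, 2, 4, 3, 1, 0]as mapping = [0→7, 1→3, 2→4, 3→5, 4→2, 5→0, 6→6, 7→1]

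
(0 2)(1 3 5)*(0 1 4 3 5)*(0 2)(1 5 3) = (1 3 2 5 4)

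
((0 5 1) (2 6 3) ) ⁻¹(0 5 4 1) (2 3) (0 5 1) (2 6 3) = (0 5 1 4) (2 6) 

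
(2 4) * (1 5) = (1 5) (2 4) 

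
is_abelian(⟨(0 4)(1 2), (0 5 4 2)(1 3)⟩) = no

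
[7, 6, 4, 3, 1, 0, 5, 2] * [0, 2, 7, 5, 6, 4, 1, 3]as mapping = [0→3, 1→1, 2→6, 3→5, 4→2, 5→0, 6→4, 7→7]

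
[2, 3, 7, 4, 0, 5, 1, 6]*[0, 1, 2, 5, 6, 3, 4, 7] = [2, 5, 7, 6, 0, 3, 1, 4]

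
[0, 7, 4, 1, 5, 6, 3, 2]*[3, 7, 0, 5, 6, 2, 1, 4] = [3, 4, 6, 7, 2, 1, 5, 0]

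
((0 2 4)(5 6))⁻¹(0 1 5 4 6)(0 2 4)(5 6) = (0 5 2 1 6)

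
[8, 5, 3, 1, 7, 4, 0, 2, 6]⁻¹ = [6, 3, 7, 2, 5, 1, 8, 4, 0]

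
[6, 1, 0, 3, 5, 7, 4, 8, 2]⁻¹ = [2, 1, 8, 3, 6, 4, 0, 5, 7]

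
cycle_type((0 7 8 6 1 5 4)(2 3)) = 2.7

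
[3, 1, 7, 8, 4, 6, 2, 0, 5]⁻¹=[7, 1, 6, 0, 4, 8, 5, 2, 3]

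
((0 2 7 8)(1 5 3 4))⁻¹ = (0 8 7 2)(1 4 3 5)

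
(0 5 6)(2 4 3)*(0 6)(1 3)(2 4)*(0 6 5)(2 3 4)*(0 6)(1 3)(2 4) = (0 6 5)(1 2)(3 4)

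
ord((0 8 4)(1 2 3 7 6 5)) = 6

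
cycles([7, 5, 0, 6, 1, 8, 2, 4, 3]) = (0 7 4 1 5 8 3 6 2)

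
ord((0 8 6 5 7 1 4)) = 7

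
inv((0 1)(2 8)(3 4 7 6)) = (0 1)(2 8)(3 6 7 4)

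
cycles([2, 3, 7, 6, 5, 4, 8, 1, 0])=(0 2 7 1 3 6 8)(4 5)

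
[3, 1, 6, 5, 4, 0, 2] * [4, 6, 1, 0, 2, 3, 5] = [0, 6, 5, 3, 2, 4, 1]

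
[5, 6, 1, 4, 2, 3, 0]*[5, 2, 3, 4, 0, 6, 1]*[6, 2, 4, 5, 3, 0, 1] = [1, 2, 4, 6, 5, 3, 0]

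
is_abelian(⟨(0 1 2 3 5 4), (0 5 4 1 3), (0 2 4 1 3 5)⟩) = no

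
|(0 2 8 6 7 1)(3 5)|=6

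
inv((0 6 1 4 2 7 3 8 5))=(0 5 8 3 7 2 4 1 6)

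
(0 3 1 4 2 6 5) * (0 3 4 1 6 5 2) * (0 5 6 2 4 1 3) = (0 1 3 2 6 4 5)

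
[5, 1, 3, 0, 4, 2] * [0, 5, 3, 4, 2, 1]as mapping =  [0→1, 1→5, 2→4, 3→0, 4→2, 5→3]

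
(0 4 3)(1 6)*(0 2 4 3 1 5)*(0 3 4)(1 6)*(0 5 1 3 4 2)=(0 2 5 4 6 1 3)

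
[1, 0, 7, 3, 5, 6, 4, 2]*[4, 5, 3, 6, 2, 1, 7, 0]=[5, 4, 0, 6, 1, 7, 2, 3]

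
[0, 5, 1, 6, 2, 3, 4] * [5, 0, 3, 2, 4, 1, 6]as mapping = [0→5, 1→1, 2→0, 3→6, 4→3, 5→2, 6→4]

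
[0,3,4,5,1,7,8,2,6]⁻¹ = [0,4,7,1,2,3,8,5,6]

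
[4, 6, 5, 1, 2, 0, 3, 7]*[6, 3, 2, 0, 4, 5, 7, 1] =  [4, 7, 5, 3, 2, 6, 0, 1]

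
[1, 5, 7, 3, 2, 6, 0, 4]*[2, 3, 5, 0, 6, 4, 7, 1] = [3, 4, 1, 0, 5, 7, 2, 6] 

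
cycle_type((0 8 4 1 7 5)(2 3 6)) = 3.6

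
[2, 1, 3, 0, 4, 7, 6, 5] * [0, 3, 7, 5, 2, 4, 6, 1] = [7, 3, 5, 0, 2, 1, 6, 4]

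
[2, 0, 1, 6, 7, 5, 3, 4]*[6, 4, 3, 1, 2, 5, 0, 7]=[3, 6, 4, 0, 7, 5, 1, 2]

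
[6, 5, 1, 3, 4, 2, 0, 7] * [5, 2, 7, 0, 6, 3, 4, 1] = [4, 3, 2, 0, 6, 7, 5, 1]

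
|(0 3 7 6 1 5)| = 6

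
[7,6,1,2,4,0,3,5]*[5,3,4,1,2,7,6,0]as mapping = [0→0,1→6,2→3,3→4,4→2,5→5,6→1,7→7]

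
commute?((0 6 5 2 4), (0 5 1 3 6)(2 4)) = no:(0 6 5 2 4)*(0 5 1 3 6)(2 4) = (1 3 6)(4 5), (0 5 1 3 6)(2 4)*(0 6 5 2 4) = (0 2)(1 3 5)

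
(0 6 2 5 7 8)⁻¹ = (0 8 7 5 2 6)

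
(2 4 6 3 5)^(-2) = (2 3 4 5 6)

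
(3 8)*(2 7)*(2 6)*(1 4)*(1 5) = (1 4 5) (2 7 6) (3 8) 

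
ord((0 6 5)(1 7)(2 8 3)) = 6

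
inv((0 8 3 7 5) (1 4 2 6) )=(0 5 7 3 8) (1 6 2 4) 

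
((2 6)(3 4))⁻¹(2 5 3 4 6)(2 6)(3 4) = (2 6 5 4 3)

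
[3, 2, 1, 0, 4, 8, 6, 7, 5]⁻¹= [3, 2, 1, 0, 4, 8, 6, 7, 5]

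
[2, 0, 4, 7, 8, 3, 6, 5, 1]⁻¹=[1, 8, 0, 5, 2, 7, 6, 3, 4]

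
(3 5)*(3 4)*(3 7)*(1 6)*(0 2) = (0 2)(1 6)(3 5 4 7)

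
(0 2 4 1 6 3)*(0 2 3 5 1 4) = (0 3 2)(1 6 5)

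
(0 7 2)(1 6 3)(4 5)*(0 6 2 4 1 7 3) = (0 3 7 4 5 1 2 6)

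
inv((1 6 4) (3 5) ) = (1 4 6) (3 5) 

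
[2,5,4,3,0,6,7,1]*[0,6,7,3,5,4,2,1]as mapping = [0→7,1→4,2→5,3→3,4→0,5→2,6→1,7→6]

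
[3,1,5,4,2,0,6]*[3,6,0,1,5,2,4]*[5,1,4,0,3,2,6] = [1,6,4,2,5,0,3]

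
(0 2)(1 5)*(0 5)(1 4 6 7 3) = (0 2 5 4 6 7 3 1)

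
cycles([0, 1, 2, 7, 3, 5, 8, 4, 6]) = (3 7 4)(6 8)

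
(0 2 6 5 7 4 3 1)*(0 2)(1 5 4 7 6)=(1 2)(3 5 6 4)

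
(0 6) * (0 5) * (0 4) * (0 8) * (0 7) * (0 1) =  (0 6 5 4 8 7 1)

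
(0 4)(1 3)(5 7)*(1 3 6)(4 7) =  (0 7 5 4)(1 6)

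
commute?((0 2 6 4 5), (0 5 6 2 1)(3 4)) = no:(0 2 6 4 5) * (0 5 6 2 1)(3 4) = (0 1)(3 4 6), (0 5 6 2 1)(3 4) * (0 2 6 4 5) = (1 2)(3 5 4)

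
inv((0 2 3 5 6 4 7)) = (0 7 4 6 5 3 2)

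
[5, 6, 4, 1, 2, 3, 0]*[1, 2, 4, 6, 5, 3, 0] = [3, 0, 5, 2, 4, 6, 1]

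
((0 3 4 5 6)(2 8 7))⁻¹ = (0 6 5 4 3)(2 7 8)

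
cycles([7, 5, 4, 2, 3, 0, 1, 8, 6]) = (0 7 8 6 1 5)(2 4 3)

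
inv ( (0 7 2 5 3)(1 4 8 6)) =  (0 3 5 2 7)(1 6 8 4)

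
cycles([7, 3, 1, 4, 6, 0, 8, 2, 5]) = (0 7 2 1 3 4 6 8 5)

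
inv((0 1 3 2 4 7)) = (0 7 4 2 3 1)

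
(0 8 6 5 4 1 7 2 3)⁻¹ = (0 3 2 7 1 4 5 6 8)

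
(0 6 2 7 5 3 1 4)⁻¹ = (0 4 1 3 5 7 2 6)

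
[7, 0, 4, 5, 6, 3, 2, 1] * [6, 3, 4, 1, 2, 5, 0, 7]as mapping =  [0→7, 1→6, 2→2, 3→5, 4→0, 5→1, 6→4, 7→3]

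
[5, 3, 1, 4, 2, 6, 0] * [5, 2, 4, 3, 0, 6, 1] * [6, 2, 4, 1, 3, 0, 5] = [5, 1, 4, 6, 3, 2, 0]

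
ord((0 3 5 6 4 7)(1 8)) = 6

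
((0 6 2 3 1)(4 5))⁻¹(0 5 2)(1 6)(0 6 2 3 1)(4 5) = (0 2)(3 6 4)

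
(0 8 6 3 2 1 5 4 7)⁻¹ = (0 7 4 5 1 2 3 6 8)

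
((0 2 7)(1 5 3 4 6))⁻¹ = (0 7 2)(1 6 4 3 5)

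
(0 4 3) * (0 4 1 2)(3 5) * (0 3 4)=(0 1 2 3)(4 5)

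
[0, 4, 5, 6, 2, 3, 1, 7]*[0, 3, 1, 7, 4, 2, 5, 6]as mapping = [0→0, 1→4, 2→2, 3→5, 4→1, 5→7, 6→3, 7→6]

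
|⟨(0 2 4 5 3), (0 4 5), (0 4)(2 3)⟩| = 60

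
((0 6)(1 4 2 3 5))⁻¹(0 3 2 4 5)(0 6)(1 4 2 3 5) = (1 6 5 3 2)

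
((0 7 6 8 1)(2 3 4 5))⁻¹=(0 1 8 6 7)(2 5 4 3)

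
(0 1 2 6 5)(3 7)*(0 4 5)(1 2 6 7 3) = (0 2 7 1 6)(4 5)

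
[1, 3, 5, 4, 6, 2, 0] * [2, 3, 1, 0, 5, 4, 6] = [3, 0, 4, 5, 6, 1, 2]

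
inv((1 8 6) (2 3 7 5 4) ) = (1 6 8) (2 4 5 7 3) 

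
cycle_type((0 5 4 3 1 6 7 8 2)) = 9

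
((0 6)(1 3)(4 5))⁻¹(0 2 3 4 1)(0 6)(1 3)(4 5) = (1 5 3 6 2)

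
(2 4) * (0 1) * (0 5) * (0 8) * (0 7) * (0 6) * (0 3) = (0 1 5 8 7 6 3)(2 4)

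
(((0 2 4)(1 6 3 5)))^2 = (0 4 2)(1 3)(5 6)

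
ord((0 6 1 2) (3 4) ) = 4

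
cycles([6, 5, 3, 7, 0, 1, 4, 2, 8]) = (0 6 4)(1 5)(2 3 7)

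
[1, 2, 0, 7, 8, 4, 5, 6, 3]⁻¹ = [2, 0, 1, 8, 5, 6, 7, 3, 4]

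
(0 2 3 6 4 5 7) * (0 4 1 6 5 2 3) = (0 3 5 7 4 2)(1 6)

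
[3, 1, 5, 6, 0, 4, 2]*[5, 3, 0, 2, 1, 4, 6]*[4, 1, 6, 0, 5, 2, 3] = [6, 0, 5, 3, 2, 1, 4]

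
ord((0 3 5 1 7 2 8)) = 7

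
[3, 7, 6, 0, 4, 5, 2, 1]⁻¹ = [3, 7, 6, 0, 4, 5, 2, 1]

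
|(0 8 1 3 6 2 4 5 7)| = 9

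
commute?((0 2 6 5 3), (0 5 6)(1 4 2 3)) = no:(0 2 6 5 3)*(0 5 6)(1 4 2 3) = (0 3 5 1 4 2), (0 5 6)(1 4 2 3)*(0 2 6 5 3) = (0 3 1 4 6 2)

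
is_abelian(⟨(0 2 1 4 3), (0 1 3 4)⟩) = no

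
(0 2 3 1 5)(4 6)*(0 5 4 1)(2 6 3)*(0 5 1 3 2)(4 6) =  (0 4 2)(1 6 3 5)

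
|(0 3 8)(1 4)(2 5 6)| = 6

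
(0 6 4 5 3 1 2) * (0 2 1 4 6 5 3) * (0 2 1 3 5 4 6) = (0 4 5 2 1 3 6)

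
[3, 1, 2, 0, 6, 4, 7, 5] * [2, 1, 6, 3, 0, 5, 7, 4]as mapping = [0→3, 1→1, 2→6, 3→2, 4→7, 5→0, 6→4, 7→5]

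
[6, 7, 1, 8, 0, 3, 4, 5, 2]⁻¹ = [4, 2, 8, 5, 6, 7, 0, 1, 3]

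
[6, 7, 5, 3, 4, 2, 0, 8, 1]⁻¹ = [6, 8, 5, 3, 4, 2, 0, 1, 7]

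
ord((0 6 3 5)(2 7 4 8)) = 4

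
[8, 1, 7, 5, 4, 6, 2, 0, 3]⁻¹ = [7, 1, 6, 8, 4, 3, 5, 2, 0]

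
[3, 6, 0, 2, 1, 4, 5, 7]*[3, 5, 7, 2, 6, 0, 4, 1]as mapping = [0→2, 1→4, 2→3, 3→7, 4→5, 5→6, 6→0, 7→1]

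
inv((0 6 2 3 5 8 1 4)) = (0 4 1 8 5 3 2 6)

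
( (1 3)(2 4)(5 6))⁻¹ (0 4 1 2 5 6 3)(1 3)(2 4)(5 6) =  (0 2 3 4 6 5 1)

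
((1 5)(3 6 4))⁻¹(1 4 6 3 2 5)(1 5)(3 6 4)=(1 5 3 4 6 2)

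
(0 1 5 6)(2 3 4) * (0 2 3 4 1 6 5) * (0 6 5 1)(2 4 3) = (0 5 1 6 4 2 3)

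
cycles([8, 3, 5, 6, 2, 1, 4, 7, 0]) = (0 8)(1 3 6 4 2 5)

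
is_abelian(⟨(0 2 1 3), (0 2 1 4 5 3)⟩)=no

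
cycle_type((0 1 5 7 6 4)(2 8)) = 2.6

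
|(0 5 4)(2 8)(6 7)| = 6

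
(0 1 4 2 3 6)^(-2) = (0 3 4)(1 6 2)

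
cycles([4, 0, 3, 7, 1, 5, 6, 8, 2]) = (0 4 1)(2 3 7 8)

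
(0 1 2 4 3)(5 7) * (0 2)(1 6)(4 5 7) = (0 6 1)(2 5 4 3)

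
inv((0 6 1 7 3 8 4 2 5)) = (0 5 2 4 8 3 7 1 6)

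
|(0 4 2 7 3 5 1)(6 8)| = 14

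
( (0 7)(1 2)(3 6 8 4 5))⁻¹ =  (0 7)(1 2)(3 5 4 8 6)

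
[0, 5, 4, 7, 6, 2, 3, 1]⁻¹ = [0, 7, 5, 6, 2, 1, 4, 3]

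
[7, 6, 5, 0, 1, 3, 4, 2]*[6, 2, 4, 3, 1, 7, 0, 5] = [5, 0, 7, 6, 2, 3, 1, 4]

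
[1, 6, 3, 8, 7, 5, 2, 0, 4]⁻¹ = [7, 0, 6, 2, 8, 5, 1, 4, 3]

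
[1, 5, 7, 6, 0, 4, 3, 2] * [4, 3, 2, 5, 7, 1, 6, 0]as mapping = [0→3, 1→1, 2→0, 3→6, 4→4, 5→7, 6→5, 7→2]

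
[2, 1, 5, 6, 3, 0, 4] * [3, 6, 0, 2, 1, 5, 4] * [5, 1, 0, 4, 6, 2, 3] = [5, 3, 2, 6, 0, 4, 1]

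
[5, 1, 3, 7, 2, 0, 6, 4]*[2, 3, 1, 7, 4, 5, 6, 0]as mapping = [0→5, 1→3, 2→7, 3→0, 4→1, 5→2, 6→6, 7→4]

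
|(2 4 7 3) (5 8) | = 4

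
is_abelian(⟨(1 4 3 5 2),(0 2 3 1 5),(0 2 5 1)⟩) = no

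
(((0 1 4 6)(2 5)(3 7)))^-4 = ()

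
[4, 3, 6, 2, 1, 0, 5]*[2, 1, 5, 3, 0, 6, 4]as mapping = [0→0, 1→3, 2→4, 3→5, 4→1, 5→2, 6→6]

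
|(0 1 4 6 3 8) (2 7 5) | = 6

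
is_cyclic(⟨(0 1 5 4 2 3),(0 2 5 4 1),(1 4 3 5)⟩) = no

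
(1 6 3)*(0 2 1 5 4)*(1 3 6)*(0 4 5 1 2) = (1 2 3)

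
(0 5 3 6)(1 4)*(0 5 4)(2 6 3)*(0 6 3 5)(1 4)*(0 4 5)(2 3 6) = (0 1 2 6 4 5 3)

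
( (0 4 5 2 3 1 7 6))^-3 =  (0 1 5 6 3 4 7 2)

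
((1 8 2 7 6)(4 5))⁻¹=(1 6 7 2 8)(4 5)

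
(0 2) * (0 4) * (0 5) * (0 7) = (0 2 4 5 7)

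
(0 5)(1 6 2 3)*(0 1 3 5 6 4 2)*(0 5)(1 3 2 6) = (0 1 4 6 5 3 2)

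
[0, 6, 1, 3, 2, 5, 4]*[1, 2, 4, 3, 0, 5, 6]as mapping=[0→1, 1→6, 2→2, 3→3, 4→4, 5→5, 6→0]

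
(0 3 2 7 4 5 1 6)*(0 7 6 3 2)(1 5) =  (0 2 6 7 4 1 3)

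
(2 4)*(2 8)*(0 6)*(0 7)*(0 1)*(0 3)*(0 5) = (0 6 7 1 3 5)(2 4 8)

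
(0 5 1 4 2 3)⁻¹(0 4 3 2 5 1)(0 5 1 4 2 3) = (0 3 1 4 5 2)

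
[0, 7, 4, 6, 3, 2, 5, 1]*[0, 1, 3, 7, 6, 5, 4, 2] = [0, 2, 6, 4, 7, 3, 5, 1]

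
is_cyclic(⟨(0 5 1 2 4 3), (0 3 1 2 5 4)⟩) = no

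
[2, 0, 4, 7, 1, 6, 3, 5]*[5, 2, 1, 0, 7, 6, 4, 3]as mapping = [0→1, 1→5, 2→7, 3→3, 4→2, 5→4, 6→0, 7→6]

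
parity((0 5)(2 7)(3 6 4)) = even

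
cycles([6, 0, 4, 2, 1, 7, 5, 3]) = (0 6 5 7 3 2 4 1)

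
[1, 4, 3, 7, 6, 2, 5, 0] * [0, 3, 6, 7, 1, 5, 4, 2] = [3, 1, 7, 2, 4, 6, 5, 0]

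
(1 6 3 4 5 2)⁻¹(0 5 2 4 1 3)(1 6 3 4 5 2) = (0 2 1 5 6 4)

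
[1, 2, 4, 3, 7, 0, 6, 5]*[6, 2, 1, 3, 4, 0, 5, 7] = [2, 1, 4, 3, 7, 6, 5, 0] 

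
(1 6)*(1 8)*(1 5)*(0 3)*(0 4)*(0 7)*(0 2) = (0 3 4 7 2)(1 6 8 5)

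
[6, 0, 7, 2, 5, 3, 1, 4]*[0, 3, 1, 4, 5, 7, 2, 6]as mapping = [0→2, 1→0, 2→6, 3→1, 4→7, 5→4, 6→3, 7→5]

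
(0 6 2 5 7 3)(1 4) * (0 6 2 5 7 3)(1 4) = (0 2 7)(3 6 5)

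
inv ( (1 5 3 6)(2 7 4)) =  (1 6 3 5)(2 4 7)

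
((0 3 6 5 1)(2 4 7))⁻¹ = (0 1 5 6 3)(2 7 4)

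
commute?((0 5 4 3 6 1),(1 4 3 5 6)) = no:(0 5 4 3 6 1)*(1 4 3 5 6) = (0 6 4 5 3 1),(1 4 3 5 6)*(0 5 4 3 6 1) = (0 5 1 3 4 6)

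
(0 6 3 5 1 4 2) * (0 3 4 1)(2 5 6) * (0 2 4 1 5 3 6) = (0 4 3)(1 5 2 6)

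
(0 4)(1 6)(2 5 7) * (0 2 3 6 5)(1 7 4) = (0 1 5 4 2)(3 6 7)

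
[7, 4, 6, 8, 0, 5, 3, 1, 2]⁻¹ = [4, 7, 8, 6, 1, 5, 2, 0, 3]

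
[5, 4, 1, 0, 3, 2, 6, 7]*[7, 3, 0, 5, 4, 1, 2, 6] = [1, 4, 3, 7, 5, 0, 2, 6]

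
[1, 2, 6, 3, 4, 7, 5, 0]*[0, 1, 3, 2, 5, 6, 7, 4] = [1, 3, 7, 2, 5, 4, 6, 0]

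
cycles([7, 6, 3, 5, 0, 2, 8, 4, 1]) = (0 7 4)(1 6 8)(2 3 5)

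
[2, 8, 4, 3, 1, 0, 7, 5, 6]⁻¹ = [5, 4, 0, 3, 2, 7, 8, 6, 1]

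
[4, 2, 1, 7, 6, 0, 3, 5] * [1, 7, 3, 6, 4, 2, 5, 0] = [4, 3, 7, 0, 5, 1, 6, 2]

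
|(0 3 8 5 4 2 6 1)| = 8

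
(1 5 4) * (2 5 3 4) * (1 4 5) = (1 3 5 2)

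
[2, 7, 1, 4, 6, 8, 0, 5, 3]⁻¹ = [6, 2, 0, 8, 3, 7, 4, 1, 5]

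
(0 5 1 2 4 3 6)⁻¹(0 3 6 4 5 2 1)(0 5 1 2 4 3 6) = (0 3 1 4 2 5 6)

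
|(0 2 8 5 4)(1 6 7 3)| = 20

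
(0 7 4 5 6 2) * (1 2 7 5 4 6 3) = (0 5 3 1 2)(6 7)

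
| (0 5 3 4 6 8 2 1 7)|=9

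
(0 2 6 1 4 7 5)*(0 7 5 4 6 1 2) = (1 6 2)(4 5 7)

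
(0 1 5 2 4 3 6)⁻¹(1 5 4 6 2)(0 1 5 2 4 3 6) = (0 4 5 2 3)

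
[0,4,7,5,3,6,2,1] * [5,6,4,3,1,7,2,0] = [5,1,0,7,3,2,4,6]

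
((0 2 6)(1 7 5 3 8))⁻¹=(0 6 2)(1 8 3 5 7)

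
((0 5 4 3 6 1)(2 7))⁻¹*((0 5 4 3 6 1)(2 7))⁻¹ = (0 6 4)(1 3 5)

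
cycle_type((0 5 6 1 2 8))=6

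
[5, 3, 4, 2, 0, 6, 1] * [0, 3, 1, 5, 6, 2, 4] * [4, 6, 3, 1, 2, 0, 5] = [3, 0, 5, 6, 4, 2, 1]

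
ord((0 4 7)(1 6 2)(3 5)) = 6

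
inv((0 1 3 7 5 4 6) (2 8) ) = (0 6 4 5 7 3 1) (2 8) 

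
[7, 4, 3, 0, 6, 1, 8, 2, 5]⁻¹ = [3, 5, 7, 2, 1, 8, 4, 0, 6]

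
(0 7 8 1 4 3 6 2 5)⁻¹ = (0 5 2 6 3 4 1 8 7)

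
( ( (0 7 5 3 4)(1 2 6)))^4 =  (0 4 3 5 7)(1 2 6)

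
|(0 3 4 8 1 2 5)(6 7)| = 14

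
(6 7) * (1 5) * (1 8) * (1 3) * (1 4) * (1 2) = (1 5 8 3 4 2)(6 7)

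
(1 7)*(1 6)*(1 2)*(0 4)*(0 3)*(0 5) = (0 4 3 5)(1 7 6 2)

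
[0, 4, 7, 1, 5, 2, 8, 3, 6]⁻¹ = [0, 3, 5, 7, 1, 4, 8, 2, 6]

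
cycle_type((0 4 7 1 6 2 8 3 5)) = 9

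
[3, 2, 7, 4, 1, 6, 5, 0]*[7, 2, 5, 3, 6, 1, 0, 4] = [3, 5, 4, 6, 2, 0, 1, 7]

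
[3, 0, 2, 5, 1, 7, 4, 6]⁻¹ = [1, 4, 2, 0, 6, 3, 7, 5]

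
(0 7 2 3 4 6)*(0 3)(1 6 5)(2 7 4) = (0 4 5 1 6 3 2)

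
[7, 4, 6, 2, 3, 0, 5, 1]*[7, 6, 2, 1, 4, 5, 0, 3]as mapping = [0→3, 1→4, 2→0, 3→2, 4→1, 5→7, 6→5, 7→6]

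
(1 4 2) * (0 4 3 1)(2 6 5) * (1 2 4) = (0 1 3 2)(4 6 5)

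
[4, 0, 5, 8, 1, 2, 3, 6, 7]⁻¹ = [1, 4, 5, 6, 0, 2, 7, 8, 3]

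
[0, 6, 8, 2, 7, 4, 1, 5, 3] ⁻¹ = [0, 6, 3, 8, 5, 7, 1, 4, 2] 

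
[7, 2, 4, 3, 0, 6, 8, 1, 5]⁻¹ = [4, 7, 1, 3, 2, 8, 5, 0, 6]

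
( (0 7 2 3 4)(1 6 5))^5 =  (1 5 6)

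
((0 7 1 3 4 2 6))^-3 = (0 4 7 2 1 6 3)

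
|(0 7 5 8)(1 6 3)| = 12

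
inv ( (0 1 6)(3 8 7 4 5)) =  (0 6 1)(3 5 4 7 8)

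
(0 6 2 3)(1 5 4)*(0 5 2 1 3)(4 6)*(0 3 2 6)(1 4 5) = (0 5)(1 6 4 2 3)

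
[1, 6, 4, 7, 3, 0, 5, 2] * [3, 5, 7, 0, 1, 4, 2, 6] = [5, 2, 1, 6, 0, 3, 4, 7]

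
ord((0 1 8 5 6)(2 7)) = 10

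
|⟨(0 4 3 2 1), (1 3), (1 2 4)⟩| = 120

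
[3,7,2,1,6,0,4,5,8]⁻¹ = [5,3,2,0,6,7,4,1,8]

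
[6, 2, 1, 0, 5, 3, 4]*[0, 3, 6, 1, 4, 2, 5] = [5, 6, 3, 0, 2, 1, 4]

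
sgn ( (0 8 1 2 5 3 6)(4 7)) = -1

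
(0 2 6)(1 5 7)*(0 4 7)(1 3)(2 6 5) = (0 6 4 7 3 1 2 5)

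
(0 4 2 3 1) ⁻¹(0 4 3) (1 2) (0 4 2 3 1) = (0 3) (1 4 2) 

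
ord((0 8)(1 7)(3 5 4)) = 6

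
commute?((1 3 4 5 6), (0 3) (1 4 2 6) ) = no:(1 3 4 5 6) * (0 3) (1 4 2 6) = (0 3 2 6 4 5 1), (0 3) (1 4 2 6) * (1 3 4 5 6) = (0 4 2 1 5 6 3) 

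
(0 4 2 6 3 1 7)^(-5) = (0 2 3 7 4 6 1)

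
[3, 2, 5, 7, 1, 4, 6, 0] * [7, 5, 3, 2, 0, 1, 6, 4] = [2, 3, 1, 4, 5, 0, 6, 7]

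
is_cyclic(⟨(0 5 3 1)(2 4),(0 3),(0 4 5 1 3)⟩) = no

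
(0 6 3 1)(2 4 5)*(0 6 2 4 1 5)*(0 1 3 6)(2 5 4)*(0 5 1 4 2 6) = (0 1 5 6)(2 3)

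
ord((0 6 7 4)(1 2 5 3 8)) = 20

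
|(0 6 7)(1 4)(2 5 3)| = 6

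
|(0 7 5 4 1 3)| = 6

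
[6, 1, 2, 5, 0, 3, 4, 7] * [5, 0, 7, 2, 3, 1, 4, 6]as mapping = [0→4, 1→0, 2→7, 3→1, 4→5, 5→2, 6→3, 7→6]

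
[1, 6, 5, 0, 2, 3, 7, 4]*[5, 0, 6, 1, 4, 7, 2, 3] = [0, 2, 7, 5, 6, 1, 3, 4] 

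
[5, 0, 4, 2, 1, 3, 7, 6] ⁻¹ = [1, 4, 3, 5, 2, 0, 7, 6] 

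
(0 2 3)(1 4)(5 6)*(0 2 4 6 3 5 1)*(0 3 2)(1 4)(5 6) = (0 1 5 2 6 4 3)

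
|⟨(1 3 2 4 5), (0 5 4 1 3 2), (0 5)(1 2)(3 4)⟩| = 720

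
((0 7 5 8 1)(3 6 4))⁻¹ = (0 1 8 5 7)(3 4 6)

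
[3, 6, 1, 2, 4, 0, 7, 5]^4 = [6, 0, 5, 7, 4, 1, 3, 2]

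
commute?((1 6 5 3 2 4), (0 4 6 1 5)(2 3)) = no:(1 6 5 3 2 4)*(0 4 6 1 5)(2 3) = (0 4 5 2 6), (0 4 6 1 5)(2 3)*(1 6 5 3 2 4) = (0 1 3 4 5)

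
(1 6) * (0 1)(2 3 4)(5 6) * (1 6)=(0 6)(1 5)(2 3 4)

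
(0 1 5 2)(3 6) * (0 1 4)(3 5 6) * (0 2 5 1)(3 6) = (0 4 2)(1 3 6)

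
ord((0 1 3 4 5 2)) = 6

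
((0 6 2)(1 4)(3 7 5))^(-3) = (1 4)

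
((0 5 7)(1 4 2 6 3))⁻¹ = (0 7 5)(1 3 6 2 4)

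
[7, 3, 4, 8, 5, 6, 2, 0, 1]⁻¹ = [7, 8, 6, 1, 2, 4, 5, 0, 3]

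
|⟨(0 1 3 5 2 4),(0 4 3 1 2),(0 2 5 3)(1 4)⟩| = 720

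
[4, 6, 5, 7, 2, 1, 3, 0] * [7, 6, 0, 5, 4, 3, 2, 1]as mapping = [0→4, 1→2, 2→3, 3→1, 4→0, 5→6, 6→5, 7→7]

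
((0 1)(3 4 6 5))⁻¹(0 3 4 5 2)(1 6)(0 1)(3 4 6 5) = (0 5)(1 4 6 3 2)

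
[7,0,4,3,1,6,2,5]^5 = [4,2,5,3,6,0,7,1]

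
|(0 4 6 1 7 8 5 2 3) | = 9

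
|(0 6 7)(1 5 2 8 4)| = 15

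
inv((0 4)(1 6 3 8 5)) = (0 4)(1 5 8 3 6)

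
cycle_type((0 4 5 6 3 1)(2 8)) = 2.6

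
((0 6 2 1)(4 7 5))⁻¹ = (0 1 2 6)(4 5 7)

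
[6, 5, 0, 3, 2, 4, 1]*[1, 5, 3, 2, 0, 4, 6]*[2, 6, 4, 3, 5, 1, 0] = [0, 5, 6, 4, 3, 2, 1]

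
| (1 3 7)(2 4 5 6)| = 12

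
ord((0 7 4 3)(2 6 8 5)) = 4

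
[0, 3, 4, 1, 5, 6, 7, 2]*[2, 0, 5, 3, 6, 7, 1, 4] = [2, 3, 6, 0, 7, 1, 4, 5]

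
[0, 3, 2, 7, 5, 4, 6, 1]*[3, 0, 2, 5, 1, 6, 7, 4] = [3, 5, 2, 4, 6, 1, 7, 0]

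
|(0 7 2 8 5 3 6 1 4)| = 9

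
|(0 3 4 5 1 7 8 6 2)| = 9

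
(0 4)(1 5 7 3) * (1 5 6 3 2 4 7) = (0 7 2 4)(1 6 3 5)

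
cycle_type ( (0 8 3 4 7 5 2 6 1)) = 9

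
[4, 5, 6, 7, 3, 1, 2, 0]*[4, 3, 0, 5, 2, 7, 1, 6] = [2, 7, 1, 6, 5, 3, 0, 4]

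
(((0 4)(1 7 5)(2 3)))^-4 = (1 5 7)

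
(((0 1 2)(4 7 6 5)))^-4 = (0 2 1)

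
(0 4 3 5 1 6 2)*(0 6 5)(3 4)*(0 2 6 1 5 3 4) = (0 4)(1 3 2)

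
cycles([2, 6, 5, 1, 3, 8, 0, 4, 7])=(0 2 5 8 7 4 3 1 6)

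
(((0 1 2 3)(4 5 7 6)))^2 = (0 2)(1 3)(4 7)(5 6)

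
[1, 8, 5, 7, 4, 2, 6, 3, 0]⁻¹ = [8, 0, 5, 7, 4, 2, 6, 3, 1]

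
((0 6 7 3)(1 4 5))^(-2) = (0 7)(1 4 5)(3 6)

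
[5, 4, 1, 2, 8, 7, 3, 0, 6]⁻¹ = [7, 2, 3, 6, 1, 0, 8, 5, 4]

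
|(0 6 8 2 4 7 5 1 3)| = 9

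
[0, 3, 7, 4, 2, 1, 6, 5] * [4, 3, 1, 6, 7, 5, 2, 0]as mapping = [0→4, 1→6, 2→0, 3→7, 4→1, 5→3, 6→2, 7→5]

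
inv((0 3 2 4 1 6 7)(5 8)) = (0 7 6 1 4 2 3)(5 8)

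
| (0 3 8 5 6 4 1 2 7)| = 9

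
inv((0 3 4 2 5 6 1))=(0 1 6 5 2 4 3)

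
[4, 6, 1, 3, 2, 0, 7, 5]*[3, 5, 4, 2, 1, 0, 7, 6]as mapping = [0→1, 1→7, 2→5, 3→2, 4→4, 5→3, 6→6, 7→0]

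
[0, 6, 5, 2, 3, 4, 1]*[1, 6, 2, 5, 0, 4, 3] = [1, 3, 4, 2, 5, 0, 6]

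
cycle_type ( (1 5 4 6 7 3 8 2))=8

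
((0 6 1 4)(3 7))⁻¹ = (0 4 1 6)(3 7)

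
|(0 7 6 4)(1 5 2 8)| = 4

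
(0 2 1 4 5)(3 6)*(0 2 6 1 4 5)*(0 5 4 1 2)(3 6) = (0 3 2 1 4 5)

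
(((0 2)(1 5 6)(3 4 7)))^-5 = (0 2)(1 5 6)(3 4 7)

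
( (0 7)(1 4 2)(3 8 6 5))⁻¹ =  (0 7)(1 2 4)(3 5 6 8)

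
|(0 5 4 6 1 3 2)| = 7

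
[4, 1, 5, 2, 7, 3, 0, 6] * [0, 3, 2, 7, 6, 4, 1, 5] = [6, 3, 4, 2, 5, 7, 0, 1]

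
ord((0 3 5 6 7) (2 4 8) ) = 15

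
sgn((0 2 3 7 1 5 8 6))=-1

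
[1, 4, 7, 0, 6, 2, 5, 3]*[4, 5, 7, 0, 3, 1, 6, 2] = [5, 3, 2, 4, 6, 7, 1, 0]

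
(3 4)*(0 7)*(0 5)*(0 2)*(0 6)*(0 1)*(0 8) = (0 7 5 2 6 1 8)(3 4)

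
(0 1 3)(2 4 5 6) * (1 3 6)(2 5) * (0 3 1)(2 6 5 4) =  (0 1 5)(4 6)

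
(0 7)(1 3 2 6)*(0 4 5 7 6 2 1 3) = (0 6 3 1)(4 5 7)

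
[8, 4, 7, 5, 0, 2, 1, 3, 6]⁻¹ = [4, 6, 5, 7, 1, 3, 8, 2, 0]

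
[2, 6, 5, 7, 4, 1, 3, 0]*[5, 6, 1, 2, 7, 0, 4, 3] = [1, 4, 0, 3, 7, 6, 2, 5]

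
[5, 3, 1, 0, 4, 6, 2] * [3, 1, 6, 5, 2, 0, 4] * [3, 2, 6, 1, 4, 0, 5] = [3, 0, 2, 1, 6, 4, 5] 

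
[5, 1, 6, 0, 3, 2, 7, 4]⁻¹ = [3, 1, 5, 4, 7, 0, 2, 6]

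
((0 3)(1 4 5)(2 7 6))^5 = (0 3)(1 5 4)(2 6 7)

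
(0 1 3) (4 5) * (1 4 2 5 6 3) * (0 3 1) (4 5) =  (0 5 2 4 6 1) 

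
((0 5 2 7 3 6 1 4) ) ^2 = (0 2 3 1) (4 5 7 6) 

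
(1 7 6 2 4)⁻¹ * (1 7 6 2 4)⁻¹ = (1 2 7 4 6)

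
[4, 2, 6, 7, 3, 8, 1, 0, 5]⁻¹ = [7, 6, 1, 4, 0, 8, 2, 3, 5]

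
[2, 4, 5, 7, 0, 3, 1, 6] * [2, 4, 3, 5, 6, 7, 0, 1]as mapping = [0→3, 1→6, 2→7, 3→1, 4→2, 5→5, 6→4, 7→0]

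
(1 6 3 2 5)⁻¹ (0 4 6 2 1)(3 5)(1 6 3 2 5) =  (0 4 3 5 6)(1 2)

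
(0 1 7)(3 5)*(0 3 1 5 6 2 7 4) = (0 5 1 4)(2 7 3 6)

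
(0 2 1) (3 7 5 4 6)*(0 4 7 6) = (0 2 1 4) (3 6) (5 7) 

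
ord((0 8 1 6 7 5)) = 6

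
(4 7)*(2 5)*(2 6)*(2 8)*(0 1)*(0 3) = (0 1 3)(2 5 6 8)(4 7)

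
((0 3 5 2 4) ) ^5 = () 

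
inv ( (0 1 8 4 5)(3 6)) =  (0 5 4 8 1)(3 6)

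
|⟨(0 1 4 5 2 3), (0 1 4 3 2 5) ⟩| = 36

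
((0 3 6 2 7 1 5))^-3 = (0 7 3 1 6 5 2)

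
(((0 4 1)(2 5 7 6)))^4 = (0 4 1)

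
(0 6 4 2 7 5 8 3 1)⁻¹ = (0 1 3 8 5 7 2 4 6)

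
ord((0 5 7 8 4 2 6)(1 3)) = 14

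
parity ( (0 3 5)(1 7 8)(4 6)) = odd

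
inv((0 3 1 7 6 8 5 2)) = (0 2 5 8 6 7 1 3)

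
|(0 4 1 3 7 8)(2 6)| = 6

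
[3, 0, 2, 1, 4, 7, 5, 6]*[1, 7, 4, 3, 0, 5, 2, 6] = [3, 1, 4, 7, 0, 6, 5, 2]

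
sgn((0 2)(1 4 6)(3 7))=1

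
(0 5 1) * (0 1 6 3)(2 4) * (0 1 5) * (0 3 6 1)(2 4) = (0 3)(1 5)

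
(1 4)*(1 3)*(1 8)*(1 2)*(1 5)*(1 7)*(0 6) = (0 6)(1 4 3 8 2 5 7)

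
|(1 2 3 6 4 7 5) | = 7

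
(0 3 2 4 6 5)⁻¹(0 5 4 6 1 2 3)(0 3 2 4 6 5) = (0 6 5 1 4 2 3)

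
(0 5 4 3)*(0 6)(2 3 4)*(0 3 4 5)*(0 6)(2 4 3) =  (0 6 2 3)(4 5)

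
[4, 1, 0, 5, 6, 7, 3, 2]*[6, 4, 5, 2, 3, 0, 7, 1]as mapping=[0→3, 1→4, 2→6, 3→0, 4→7, 5→1, 6→2, 7→5]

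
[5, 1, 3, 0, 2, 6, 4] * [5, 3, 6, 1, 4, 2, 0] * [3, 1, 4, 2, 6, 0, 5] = [4, 2, 1, 0, 5, 3, 6]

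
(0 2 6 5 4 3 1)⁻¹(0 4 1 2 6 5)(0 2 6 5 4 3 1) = (0 6 5 4 2 3)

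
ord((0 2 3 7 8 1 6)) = 7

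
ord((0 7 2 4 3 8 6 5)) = 8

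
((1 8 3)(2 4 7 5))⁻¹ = (1 3 8)(2 5 7 4)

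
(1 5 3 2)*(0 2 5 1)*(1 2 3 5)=(0 3 1 2)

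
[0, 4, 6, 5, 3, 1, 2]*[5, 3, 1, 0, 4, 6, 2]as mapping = [0→5, 1→4, 2→2, 3→6, 4→0, 5→3, 6→1]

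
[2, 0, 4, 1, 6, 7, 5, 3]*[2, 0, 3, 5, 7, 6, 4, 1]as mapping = [0→3, 1→2, 2→7, 3→0, 4→4, 5→1, 6→6, 7→5]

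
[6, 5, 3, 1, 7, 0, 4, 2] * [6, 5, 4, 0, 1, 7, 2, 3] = [2, 7, 0, 5, 3, 6, 1, 4]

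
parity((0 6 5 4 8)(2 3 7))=even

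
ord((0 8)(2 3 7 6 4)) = 10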